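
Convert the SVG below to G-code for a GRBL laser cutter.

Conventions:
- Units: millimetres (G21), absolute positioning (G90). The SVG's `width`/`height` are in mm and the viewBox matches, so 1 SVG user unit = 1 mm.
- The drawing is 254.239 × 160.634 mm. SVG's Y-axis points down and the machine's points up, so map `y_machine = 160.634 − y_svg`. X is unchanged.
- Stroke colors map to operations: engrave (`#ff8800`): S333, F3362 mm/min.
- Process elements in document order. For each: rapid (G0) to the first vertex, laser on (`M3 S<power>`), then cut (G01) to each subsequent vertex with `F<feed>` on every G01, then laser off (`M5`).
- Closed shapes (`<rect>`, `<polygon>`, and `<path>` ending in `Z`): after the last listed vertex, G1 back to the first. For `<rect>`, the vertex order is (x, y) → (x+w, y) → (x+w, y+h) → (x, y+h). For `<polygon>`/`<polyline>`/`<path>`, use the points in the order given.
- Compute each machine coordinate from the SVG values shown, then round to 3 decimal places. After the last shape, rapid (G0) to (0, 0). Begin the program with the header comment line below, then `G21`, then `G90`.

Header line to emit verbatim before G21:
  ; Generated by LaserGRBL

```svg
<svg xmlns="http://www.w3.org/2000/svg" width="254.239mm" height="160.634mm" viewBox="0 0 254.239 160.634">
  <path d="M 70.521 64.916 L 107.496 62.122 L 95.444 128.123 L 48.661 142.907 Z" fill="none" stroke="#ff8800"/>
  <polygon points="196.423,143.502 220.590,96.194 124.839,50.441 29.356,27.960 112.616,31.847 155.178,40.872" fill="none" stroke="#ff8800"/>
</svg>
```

; Generated by LaserGRBL
G21
G90
G0 X70.521 Y95.718
M3 S333
G01 X107.496 Y98.512 F3362
G01 X95.444 Y32.511 F3362
G01 X48.661 Y17.727 F3362
G01 X70.521 Y95.718 F3362
M5
G0 X196.423 Y17.132
M3 S333
G01 X220.590 Y64.440 F3362
G01 X124.839 Y110.193 F3362
G01 X29.356 Y132.674 F3362
G01 X112.616 Y128.787 F3362
G01 X155.178 Y119.762 F3362
G01 X196.423 Y17.132 F3362
M5
G0 X0.000 Y0.000

viewBox `0 0 254.239 160.634` with mm width/height → 1 unit = 1 mm. Flip: y_m = 160.634 − y_svg.

**Shape 1** — `<path>` closed polygon, stroke `#ff8800` → engrave (S333, F3362). Machine vertices: (70.521,95.718) → (107.496,98.512) → (95.444,32.511) → (48.661,17.727) → (70.521,95.718). Closed: final G1 returns to the first vertex.

**Shape 2** — `<polygon>` closed polygon, stroke `#ff8800` → engrave (S333, F3362). Machine vertices: (196.423,17.132) → (220.590,64.440) → (124.839,110.193) → (29.356,132.674) → (112.616,128.787) → (155.178,119.762) → (196.423,17.132). Closed: final G1 returns to the first vertex.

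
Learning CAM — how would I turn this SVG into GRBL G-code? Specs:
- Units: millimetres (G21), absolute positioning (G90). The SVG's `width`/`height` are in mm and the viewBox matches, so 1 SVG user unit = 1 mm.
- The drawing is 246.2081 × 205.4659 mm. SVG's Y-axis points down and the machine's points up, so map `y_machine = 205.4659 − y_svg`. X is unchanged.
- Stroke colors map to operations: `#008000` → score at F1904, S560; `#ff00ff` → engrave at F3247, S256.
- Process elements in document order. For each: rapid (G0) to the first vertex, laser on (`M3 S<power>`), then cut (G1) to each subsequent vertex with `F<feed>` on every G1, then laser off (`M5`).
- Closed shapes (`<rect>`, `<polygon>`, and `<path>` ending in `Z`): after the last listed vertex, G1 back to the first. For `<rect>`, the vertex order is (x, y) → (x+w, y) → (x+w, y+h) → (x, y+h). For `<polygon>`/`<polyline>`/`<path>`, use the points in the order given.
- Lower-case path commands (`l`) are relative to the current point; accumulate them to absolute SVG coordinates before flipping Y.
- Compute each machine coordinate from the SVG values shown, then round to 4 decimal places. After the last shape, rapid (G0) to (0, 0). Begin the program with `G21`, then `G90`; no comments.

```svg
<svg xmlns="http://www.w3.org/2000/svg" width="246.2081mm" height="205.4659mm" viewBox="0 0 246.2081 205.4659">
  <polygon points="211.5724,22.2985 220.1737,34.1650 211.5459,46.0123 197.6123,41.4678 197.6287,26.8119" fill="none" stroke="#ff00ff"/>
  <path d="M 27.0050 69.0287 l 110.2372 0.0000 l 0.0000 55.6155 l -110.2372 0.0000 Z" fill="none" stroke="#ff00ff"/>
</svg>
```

viewBox `0 0 246.2081 205.4659` with mm width/height → 1 unit = 1 mm. Flip: y_m = 205.4659 − y_svg.

**Shape 1** — `<polygon>` regular polygon, stroke `#ff00ff` → engrave (S256, F3247). Machine vertices: (211.5724,183.1674) → (220.1737,171.3009) → (211.5459,159.4536) → (197.6123,163.9981) → (197.6287,178.6540) → (211.5724,183.1674). Closed: final G1 returns to the first vertex.

**Shape 2** — `<path>` rectangle, stroke `#ff00ff` → engrave (S256, F3247). Machine vertices: (27.0050,136.4372) → (137.2422,136.4372) → (137.2422,80.8217) → (27.0050,80.8217) → (27.0050,136.4372). Closed: final G1 returns to the first vertex.

G21
G90
G0 X211.5724 Y183.1674
M3 S256
G1 X220.1737 Y171.3009 F3247
G1 X211.5459 Y159.4536 F3247
G1 X197.6123 Y163.9981 F3247
G1 X197.6287 Y178.6540 F3247
G1 X211.5724 Y183.1674 F3247
M5
G0 X27.0050 Y136.4372
M3 S256
G1 X137.2422 Y136.4372 F3247
G1 X137.2422 Y80.8217 F3247
G1 X27.0050 Y80.8217 F3247
G1 X27.0050 Y136.4372 F3247
M5
G0 X0.0000 Y0.0000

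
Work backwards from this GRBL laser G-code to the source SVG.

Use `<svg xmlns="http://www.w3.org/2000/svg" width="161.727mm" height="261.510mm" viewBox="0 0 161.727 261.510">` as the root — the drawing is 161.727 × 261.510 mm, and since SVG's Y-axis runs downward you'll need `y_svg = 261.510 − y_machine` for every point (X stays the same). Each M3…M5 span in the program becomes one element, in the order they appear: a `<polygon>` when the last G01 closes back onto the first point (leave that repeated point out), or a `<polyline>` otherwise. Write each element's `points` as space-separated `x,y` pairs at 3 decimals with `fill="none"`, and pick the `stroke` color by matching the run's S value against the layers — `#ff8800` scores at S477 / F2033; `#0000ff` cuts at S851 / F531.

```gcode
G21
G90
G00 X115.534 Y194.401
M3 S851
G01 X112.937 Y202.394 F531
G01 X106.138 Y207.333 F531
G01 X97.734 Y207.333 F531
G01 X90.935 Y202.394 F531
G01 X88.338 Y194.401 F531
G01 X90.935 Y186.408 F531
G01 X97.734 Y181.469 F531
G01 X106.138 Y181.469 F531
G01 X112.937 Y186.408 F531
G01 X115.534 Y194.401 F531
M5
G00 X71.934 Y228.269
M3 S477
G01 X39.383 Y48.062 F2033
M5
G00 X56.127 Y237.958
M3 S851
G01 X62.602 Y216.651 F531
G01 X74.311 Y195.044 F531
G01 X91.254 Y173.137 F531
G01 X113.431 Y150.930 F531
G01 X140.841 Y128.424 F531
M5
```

Machine Y-up, SVG Y-down with viewBox height 261.510, so y_svg = 261.510 − y_machine; X carries over.

Run 1: power S851 maps to stroke `#0000ff` (cut). The run returns to its start, so emit a `<polygon>` with points (Y-flipped): 115.534,67.109 112.937,59.116 106.138,54.177 97.734,54.177 90.935,59.116 88.338,67.109 90.935,75.102 97.734,80.041 106.138,80.041 112.937,75.102.

Run 2: the run's S477 means `#ff8800` (score). The run is open, so emit a `<polyline>` with points (Y-flipped): 71.934,33.241 39.383,213.448.

Run 3: the run's S851 means `#0000ff` (cut). The run is open, so emit a `<polyline>` with points (Y-flipped): 56.127,23.552 62.602,44.859 74.311,66.466 91.254,88.373 113.431,110.580 140.841,133.086.

<svg xmlns="http://www.w3.org/2000/svg" width="161.727mm" height="261.510mm" viewBox="0 0 161.727 261.510">
  <polygon points="115.534,67.109 112.937,59.116 106.138,54.177 97.734,54.177 90.935,59.116 88.338,67.109 90.935,75.102 97.734,80.041 106.138,80.041 112.937,75.102" fill="none" stroke="#0000ff"/>
  <polyline points="71.934,33.241 39.383,213.448" fill="none" stroke="#ff8800"/>
  <polyline points="56.127,23.552 62.602,44.859 74.311,66.466 91.254,88.373 113.431,110.580 140.841,133.086" fill="none" stroke="#0000ff"/>
</svg>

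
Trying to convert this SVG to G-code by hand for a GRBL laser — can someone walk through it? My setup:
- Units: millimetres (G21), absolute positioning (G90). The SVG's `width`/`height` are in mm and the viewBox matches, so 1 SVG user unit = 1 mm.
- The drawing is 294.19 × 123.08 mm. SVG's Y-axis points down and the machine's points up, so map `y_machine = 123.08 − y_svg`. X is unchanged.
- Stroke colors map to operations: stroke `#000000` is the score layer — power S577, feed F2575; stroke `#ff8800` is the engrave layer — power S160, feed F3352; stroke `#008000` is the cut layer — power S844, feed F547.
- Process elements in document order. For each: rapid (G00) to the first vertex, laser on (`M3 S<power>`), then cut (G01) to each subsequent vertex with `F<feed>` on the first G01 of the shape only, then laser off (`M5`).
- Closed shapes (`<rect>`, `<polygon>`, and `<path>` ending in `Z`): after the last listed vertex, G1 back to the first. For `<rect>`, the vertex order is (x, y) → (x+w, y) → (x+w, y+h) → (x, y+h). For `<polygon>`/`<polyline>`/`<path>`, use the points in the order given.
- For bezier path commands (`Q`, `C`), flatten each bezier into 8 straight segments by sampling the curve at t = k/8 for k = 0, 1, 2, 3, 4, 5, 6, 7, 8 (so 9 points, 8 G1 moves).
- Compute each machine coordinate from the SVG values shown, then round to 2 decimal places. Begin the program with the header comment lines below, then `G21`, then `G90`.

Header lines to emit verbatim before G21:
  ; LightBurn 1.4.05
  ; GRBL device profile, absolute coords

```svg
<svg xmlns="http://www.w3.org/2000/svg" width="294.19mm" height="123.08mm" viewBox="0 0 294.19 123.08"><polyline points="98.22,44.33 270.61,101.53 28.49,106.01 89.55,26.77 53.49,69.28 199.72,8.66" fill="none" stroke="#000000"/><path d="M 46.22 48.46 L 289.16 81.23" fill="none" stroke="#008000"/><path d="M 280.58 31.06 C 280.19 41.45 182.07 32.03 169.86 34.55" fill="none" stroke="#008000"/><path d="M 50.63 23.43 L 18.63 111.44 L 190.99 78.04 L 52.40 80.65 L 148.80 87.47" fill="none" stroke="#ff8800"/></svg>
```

viewBox `0 0 294.19 123.08` with mm width/height → 1 unit = 1 mm. Flip: y_m = 123.08 − y_svg.

**Shape 1** — `<polyline>` open polyline, stroke `#000000` → score (S577, F2575). Machine vertices: (98.22,78.75) → (270.61,21.55) → (28.49,17.07) → (89.55,96.31) → (53.49,53.80) → (199.72,114.42). Open path.

**Shape 2** — `<path>` line segment, stroke `#008000` → cut (S844, F547). Machine vertices: (46.22,74.62) → (289.16,41.85). Open path.

**Shape 3** — `<path>` cubic bezier, stroke `#008000` → cut (S844, F547). Control points (SVG): P0=(280.58,31.06), P1=(280.19,41.45), P2=(182.07,32.03), P3=(169.86,34.55); sampled at t=k/8. Machine vertices: (280.58,92.02) → (276.21,88.99) → (264.83,87.45) → (248.60,87.01) → (229.65,87.32) → (210.16,88.00) → (192.26,88.68) → (178.11,88.98) → (169.86,88.53). Open path.

**Shape 4** — `<path>` open polyline, stroke `#ff8800` → engrave (S160, F3352). Machine vertices: (50.63,99.65) → (18.63,11.64) → (190.99,45.04) → (52.40,42.43) → (148.80,35.61). Open path.

; LightBurn 1.4.05
; GRBL device profile, absolute coords
G21
G90
G00 X98.22 Y78.75
M3 S577
G01 X270.61 Y21.55 F2575
G01 X28.49 Y17.07
G01 X89.55 Y96.31
G01 X53.49 Y53.80
G01 X199.72 Y114.42
M5
G00 X46.22 Y74.62
M3 S844
G01 X289.16 Y41.85 F547
M5
G00 X280.58 Y92.02
M3 S844
G01 X276.21 Y88.99 F547
G01 X264.83 Y87.45
G01 X248.60 Y87.01
G01 X229.65 Y87.32
G01 X210.16 Y88.00
G01 X192.26 Y88.68
G01 X178.11 Y88.98
G01 X169.86 Y88.53
M5
G00 X50.63 Y99.65
M3 S160
G01 X18.63 Y11.64 F3352
G01 X190.99 Y45.04
G01 X52.40 Y42.43
G01 X148.80 Y35.61
M5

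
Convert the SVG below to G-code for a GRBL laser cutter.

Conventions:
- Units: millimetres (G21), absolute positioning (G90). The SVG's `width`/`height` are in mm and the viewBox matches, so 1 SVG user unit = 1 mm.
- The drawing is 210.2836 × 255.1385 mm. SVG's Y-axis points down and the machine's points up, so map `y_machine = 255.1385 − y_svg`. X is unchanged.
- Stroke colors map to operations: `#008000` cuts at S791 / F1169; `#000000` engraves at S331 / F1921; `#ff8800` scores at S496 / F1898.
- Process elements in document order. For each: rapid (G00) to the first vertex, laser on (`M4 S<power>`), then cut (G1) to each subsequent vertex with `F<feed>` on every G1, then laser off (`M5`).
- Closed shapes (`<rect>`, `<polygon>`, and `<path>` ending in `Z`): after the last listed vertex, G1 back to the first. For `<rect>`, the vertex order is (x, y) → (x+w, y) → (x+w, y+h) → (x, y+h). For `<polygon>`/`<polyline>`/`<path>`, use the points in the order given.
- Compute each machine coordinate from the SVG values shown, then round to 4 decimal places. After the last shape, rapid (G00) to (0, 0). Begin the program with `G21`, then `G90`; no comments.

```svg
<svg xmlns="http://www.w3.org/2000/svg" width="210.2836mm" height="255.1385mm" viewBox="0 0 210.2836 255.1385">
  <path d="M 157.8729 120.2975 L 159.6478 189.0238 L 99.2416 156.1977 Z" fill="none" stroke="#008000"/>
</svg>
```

G21
G90
G00 X157.8729 Y134.8410
M4 S791
G1 X159.6478 Y66.1147 F1169
G1 X99.2416 Y98.9408 F1169
G1 X157.8729 Y134.8410 F1169
M5
G00 X0.0000 Y0.0000

viewBox `0 0 210.2836 255.1385` with mm width/height → 1 unit = 1 mm. Flip: y_m = 255.1385 − y_svg.

**Shape 1** — `<path>` regular polygon, stroke `#008000` → cut (S791, F1169). Machine vertices: (157.8729,134.8410) → (159.6478,66.1147) → (99.2416,98.9408) → (157.8729,134.8410). Closed: final G1 returns to the first vertex.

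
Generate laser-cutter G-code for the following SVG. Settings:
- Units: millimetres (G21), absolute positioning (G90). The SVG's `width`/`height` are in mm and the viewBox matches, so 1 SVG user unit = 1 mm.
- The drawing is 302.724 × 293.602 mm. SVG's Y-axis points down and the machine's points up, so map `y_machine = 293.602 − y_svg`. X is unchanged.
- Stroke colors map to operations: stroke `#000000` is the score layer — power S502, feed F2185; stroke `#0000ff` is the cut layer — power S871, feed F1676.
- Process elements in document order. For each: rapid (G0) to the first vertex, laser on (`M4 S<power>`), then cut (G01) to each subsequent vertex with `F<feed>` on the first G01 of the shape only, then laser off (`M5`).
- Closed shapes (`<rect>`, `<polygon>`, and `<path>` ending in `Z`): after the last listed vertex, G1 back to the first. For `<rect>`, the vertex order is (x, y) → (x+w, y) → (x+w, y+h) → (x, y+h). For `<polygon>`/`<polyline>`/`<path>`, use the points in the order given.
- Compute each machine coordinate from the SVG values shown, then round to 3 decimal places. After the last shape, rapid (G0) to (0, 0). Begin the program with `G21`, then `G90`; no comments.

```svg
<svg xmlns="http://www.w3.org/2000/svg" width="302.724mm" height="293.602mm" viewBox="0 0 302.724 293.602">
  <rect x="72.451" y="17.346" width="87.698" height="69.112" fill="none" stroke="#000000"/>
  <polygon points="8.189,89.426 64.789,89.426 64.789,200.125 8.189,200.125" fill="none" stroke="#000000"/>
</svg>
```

G21
G90
G0 X72.451 Y276.256
M4 S502
G01 X160.149 Y276.256 F2185
G01 X160.149 Y207.144
G01 X72.451 Y207.144
G01 X72.451 Y276.256
M5
G0 X8.189 Y204.176
M4 S502
G01 X64.789 Y204.176 F2185
G01 X64.789 Y93.477
G01 X8.189 Y93.477
G01 X8.189 Y204.176
M5
G0 X0.000 Y0.000

Since the viewBox matches the mm dimensions, user units are millimetres directly. The only transform is the Y-flip y_m = 293.602 − y_svg.

Shape 1 is a rectangle drawn with `<rect>`. Its stroke #000000 means score at S502, F2185. After flipping Y the toolpath is (72.451,276.256) → (160.149,276.256) → (160.149,207.144) → (72.451,207.144) → (72.451,276.256), returning to the start.

Shape 2 is a rectangle drawn with `<polygon>`. Its stroke #000000 means score at S502, F2185. After flipping Y the toolpath is (8.189,204.176) → (64.789,204.176) → (64.789,93.477) → (8.189,93.477) → (8.189,204.176), returning to the start.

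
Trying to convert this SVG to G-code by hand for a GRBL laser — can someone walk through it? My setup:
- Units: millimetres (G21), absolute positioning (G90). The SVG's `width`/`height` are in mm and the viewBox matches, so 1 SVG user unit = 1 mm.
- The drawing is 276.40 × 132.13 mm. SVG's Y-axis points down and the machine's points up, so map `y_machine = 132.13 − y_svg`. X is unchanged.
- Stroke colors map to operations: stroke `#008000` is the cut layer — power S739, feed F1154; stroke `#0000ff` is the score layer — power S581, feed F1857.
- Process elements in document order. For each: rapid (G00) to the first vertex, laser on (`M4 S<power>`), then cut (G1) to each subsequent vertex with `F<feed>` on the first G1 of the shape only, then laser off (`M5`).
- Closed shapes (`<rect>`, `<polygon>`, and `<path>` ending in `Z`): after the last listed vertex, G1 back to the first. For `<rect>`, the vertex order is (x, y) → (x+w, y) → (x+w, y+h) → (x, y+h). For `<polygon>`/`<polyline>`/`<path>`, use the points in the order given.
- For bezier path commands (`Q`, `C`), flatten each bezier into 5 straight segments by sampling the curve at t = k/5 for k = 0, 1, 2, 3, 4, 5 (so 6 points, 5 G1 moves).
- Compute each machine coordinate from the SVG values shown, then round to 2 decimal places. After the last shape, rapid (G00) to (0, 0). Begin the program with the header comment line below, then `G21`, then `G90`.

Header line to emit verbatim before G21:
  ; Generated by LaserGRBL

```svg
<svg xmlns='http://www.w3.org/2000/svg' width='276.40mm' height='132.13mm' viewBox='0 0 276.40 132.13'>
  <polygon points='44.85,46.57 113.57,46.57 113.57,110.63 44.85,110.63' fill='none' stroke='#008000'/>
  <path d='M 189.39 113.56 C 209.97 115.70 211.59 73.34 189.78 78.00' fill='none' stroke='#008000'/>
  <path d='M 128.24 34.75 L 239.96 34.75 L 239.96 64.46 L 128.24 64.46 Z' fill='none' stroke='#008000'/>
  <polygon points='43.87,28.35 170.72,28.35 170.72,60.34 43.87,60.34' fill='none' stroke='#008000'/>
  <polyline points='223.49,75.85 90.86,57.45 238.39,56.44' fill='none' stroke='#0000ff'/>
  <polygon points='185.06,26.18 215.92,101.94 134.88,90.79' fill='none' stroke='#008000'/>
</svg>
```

viewBox `0 0 276.40 132.13` with mm width/height → 1 unit = 1 mm. Flip: y_m = 132.13 − y_svg.

**Shape 1** — `<polygon>` rectangle, stroke `#008000` → cut (S739, F1154). Machine vertices: (44.85,85.56) → (113.57,85.56) → (113.57,21.50) → (44.85,21.50) → (44.85,85.56). Closed: final G1 returns to the first vertex.

**Shape 2** — `<path>` cubic bezier, stroke `#008000` → cut (S739, F1154). Control points (SVG): P0=(189.39,113.56), P1=(209.97,115.70), P2=(211.59,73.34), P3=(189.78,78.00); sampled at t=k/5. Machine vertices: (189.39,18.57) → (199.43,21.89) → (204.70,31.50) → (204.99,43.01) → (200.09,52.02) → (189.78,54.13). Open path.

**Shape 3** — `<path>` rectangle, stroke `#008000` → cut (S739, F1154). Machine vertices: (128.24,97.38) → (239.96,97.38) → (239.96,67.67) → (128.24,67.67) → (128.24,97.38). Closed: final G1 returns to the first vertex.

**Shape 4** — `<polygon>` rectangle, stroke `#008000` → cut (S739, F1154). Machine vertices: (43.87,103.78) → (170.72,103.78) → (170.72,71.79) → (43.87,71.79) → (43.87,103.78). Closed: final G1 returns to the first vertex.

**Shape 5** — `<polyline>` open polyline, stroke `#0000ff` → score (S581, F1857). Machine vertices: (223.49,56.28) → (90.86,74.68) → (238.39,75.69). Open path.

**Shape 6** — `<polygon>` regular polygon, stroke `#008000` → cut (S739, F1154). Machine vertices: (185.06,105.95) → (215.92,30.19) → (134.88,41.34) → (185.06,105.95). Closed: final G1 returns to the first vertex.

; Generated by LaserGRBL
G21
G90
G00 X44.85 Y85.56
M4 S739
G1 X113.57 Y85.56 F1154
G1 X113.57 Y21.50
G1 X44.85 Y21.50
G1 X44.85 Y85.56
M5
G00 X189.39 Y18.57
M4 S739
G1 X199.43 Y21.89 F1154
G1 X204.70 Y31.50
G1 X204.99 Y43.01
G1 X200.09 Y52.02
G1 X189.78 Y54.13
M5
G00 X128.24 Y97.38
M4 S739
G1 X239.96 Y97.38 F1154
G1 X239.96 Y67.67
G1 X128.24 Y67.67
G1 X128.24 Y97.38
M5
G00 X43.87 Y103.78
M4 S739
G1 X170.72 Y103.78 F1154
G1 X170.72 Y71.79
G1 X43.87 Y71.79
G1 X43.87 Y103.78
M5
G00 X223.49 Y56.28
M4 S581
G1 X90.86 Y74.68 F1857
G1 X238.39 Y75.69
M5
G00 X185.06 Y105.95
M4 S739
G1 X215.92 Y30.19 F1154
G1 X134.88 Y41.34
G1 X185.06 Y105.95
M5
G00 X0.00 Y0.00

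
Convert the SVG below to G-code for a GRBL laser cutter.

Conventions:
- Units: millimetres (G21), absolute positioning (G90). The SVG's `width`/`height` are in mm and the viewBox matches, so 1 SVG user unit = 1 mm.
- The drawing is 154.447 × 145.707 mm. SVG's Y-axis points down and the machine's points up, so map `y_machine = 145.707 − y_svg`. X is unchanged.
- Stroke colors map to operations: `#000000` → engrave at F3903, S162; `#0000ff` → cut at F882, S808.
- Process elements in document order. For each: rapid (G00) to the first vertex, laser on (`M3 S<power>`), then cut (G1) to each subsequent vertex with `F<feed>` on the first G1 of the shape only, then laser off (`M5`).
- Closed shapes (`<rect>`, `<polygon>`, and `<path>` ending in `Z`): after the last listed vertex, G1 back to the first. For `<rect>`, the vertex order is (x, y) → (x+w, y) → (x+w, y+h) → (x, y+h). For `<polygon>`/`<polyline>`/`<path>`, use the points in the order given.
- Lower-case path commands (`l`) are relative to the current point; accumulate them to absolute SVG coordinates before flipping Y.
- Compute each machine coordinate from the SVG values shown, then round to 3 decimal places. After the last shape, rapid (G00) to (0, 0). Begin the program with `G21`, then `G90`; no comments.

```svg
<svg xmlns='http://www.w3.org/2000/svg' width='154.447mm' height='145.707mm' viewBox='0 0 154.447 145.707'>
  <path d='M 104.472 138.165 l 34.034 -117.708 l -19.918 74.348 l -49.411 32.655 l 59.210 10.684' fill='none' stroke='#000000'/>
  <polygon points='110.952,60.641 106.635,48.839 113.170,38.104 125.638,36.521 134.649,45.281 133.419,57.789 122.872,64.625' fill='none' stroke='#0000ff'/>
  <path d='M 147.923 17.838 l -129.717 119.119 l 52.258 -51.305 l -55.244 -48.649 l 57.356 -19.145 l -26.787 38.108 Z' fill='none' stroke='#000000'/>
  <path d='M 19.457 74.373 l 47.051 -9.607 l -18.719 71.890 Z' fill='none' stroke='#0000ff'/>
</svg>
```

viewBox `0 0 154.447 145.707` with mm width/height → 1 unit = 1 mm. Flip: y_m = 145.707 − y_svg.

**Shape 1** — `<path>` open polyline, stroke `#000000` → engrave (S162, F3903). Machine vertices: (104.472,7.542) → (138.506,125.250) → (118.588,50.902) → (69.177,18.247) → (128.387,7.563). Open path.

**Shape 2** — `<polygon>` regular polygon, stroke `#0000ff` → cut (S808, F882). Machine vertices: (110.952,85.066) → (106.635,96.868) → (113.170,107.603) → (125.638,109.186) → (134.649,100.426) → (133.419,87.918) → (122.872,81.082) → (110.952,85.066). Closed: final G1 returns to the first vertex.

**Shape 3** — `<path>` closed polygon, stroke `#000000` → engrave (S162, F3903). Machine vertices: (147.923,127.869) → (18.206,8.750) → (70.464,60.055) → (15.220,108.704) → (72.576,127.849) → (45.789,89.741) → (147.923,127.869). Closed: final G1 returns to the first vertex.

**Shape 4** — `<path>` closed polygon, stroke `#0000ff` → cut (S808, F882). Machine vertices: (19.457,71.334) → (66.508,80.941) → (47.789,9.051) → (19.457,71.334). Closed: final G1 returns to the first vertex.

G21
G90
G00 X104.472 Y7.542
M3 S162
G1 X138.506 Y125.250 F3903
G1 X118.588 Y50.902
G1 X69.177 Y18.247
G1 X128.387 Y7.563
M5
G00 X110.952 Y85.066
M3 S808
G1 X106.635 Y96.868 F882
G1 X113.170 Y107.603
G1 X125.638 Y109.186
G1 X134.649 Y100.426
G1 X133.419 Y87.918
G1 X122.872 Y81.082
G1 X110.952 Y85.066
M5
G00 X147.923 Y127.869
M3 S162
G1 X18.206 Y8.750 F3903
G1 X70.464 Y60.055
G1 X15.220 Y108.704
G1 X72.576 Y127.849
G1 X45.789 Y89.741
G1 X147.923 Y127.869
M5
G00 X19.457 Y71.334
M3 S808
G1 X66.508 Y80.941 F882
G1 X47.789 Y9.051
G1 X19.457 Y71.334
M5
G00 X0.000 Y0.000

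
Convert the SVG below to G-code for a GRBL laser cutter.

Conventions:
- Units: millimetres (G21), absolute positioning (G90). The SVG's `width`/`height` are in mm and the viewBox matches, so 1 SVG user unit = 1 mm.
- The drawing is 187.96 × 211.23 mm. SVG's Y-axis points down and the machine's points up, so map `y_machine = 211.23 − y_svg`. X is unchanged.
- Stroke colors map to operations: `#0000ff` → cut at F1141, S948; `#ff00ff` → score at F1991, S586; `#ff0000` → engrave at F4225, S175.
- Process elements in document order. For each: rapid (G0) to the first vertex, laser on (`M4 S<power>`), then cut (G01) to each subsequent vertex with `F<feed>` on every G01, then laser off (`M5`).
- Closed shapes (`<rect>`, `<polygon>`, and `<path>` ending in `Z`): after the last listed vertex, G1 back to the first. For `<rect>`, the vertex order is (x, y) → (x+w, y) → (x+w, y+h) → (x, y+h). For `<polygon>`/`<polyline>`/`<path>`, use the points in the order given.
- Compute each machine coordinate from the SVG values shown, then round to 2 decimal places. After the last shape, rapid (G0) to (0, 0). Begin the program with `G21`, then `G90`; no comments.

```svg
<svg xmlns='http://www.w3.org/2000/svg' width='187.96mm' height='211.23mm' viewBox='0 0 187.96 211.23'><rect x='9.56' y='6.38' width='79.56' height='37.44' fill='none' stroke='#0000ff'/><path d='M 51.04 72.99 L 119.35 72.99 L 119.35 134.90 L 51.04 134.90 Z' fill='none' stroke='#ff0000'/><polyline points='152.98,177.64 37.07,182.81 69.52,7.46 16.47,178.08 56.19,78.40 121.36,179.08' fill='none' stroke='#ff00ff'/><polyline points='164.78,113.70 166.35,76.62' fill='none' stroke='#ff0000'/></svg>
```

G21
G90
G0 X9.56 Y204.85
M4 S948
G01 X89.12 Y204.85 F1141
G01 X89.12 Y167.41 F1141
G01 X9.56 Y167.41 F1141
G01 X9.56 Y204.85 F1141
M5
G0 X51.04 Y138.24
M4 S175
G01 X119.35 Y138.24 F4225
G01 X119.35 Y76.33 F4225
G01 X51.04 Y76.33 F4225
G01 X51.04 Y138.24 F4225
M5
G0 X152.98 Y33.59
M4 S586
G01 X37.07 Y28.42 F1991
G01 X69.52 Y203.77 F1991
G01 X16.47 Y33.15 F1991
G01 X56.19 Y132.83 F1991
G01 X121.36 Y32.15 F1991
M5
G0 X164.78 Y97.53
M4 S175
G01 X166.35 Y134.61 F4225
M5
G0 X0.00 Y0.00

Since the viewBox matches the mm dimensions, user units are millimetres directly. The only transform is the Y-flip y_m = 211.23 − y_svg.

Shape 1 is a rectangle drawn with `<rect>`. Its stroke #0000ff means cut at S948, F1141. After flipping Y the toolpath is (9.56,204.85) → (89.12,204.85) → (89.12,167.41) → (9.56,167.41) → (9.56,204.85), returning to the start.

Shape 2 is a rectangle drawn with `<path>`. Its stroke #ff0000 means engrave at S175, F4225. After flipping Y the toolpath is (51.04,138.24) → (119.35,138.24) → (119.35,76.33) → (51.04,76.33) → (51.04,138.24), returning to the start.

Shape 3 is a open polyline drawn with `<polyline>`. Its stroke #ff00ff means score at S586, F1991. After flipping Y the toolpath is (152.98,33.59) → (37.07,28.42) → (69.52,203.77) → (16.47,33.15) → (56.19,132.83) → (121.36,32.15).

Shape 4 is a line segment drawn with `<polyline>`. Its stroke #ff0000 means engrave at S175, F4225. After flipping Y the toolpath is (164.78,97.53) → (166.35,134.61).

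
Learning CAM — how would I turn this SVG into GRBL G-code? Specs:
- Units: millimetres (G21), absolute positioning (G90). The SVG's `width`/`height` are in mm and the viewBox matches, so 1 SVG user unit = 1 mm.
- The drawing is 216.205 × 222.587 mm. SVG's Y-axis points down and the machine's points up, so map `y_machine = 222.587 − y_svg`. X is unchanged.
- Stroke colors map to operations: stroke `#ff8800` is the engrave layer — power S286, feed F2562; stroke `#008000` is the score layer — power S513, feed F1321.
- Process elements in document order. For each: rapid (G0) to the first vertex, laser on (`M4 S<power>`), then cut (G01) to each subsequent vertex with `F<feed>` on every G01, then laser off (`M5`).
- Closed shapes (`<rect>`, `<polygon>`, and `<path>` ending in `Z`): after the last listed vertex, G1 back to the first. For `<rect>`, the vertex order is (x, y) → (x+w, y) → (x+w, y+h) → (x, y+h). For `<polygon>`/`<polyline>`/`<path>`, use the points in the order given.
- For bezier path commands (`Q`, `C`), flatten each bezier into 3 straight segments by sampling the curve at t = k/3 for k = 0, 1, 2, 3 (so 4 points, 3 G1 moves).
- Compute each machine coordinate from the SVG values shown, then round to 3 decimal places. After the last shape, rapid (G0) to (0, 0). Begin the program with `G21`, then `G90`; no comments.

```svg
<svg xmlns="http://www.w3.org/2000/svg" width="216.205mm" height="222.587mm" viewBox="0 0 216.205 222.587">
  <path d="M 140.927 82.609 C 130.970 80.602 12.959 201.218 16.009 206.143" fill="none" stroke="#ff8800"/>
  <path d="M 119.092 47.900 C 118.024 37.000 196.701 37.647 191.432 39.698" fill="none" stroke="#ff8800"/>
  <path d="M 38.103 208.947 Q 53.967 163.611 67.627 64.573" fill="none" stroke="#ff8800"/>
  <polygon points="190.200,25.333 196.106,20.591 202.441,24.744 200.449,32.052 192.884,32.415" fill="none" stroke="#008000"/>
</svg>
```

viewBox `0 0 216.205 222.587` with mm width/height → 1 unit = 1 mm. Flip: y_m = 222.587 − y_svg.

**Shape 1** — `<path>` cubic bezier, stroke `#ff8800` → engrave (S286, F2562). Control points (SVG): P0=(140.927,82.609), P1=(130.970,80.602), P2=(12.959,201.218), P3=(16.009,206.143); sampled at t=k/3. Machine vertices: (140.927,139.978) → (103.438,109.937) → (44.827,51.106) → (16.009,16.444). Open path.

**Shape 2** — `<path>` cubic bezier, stroke `#ff8800` → engrave (S286, F2562). Control points (SVG): P0=(119.092,47.900), P1=(118.024,37.000), P2=(196.701,37.647), P3=(191.432,39.698); sampled at t=k/3. Machine vertices: (119.092,174.687) → (138.543,182.114) → (174.782,184.096) → (191.432,182.889). Open path.

**Shape 3** — `<path>` quadratic bezier, stroke `#ff8800` → engrave (S286, F2562). Control points (SVG): P0=(38.103,208.947), P1=(53.967,163.611), P2=(67.627,64.573); sampled at t=k/3. Machine vertices: (38.103,13.640) → (48.434,49.831) → (58.275,97.956) → (67.627,158.014). Open path.

**Shape 4** — `<polygon>` regular polygon, stroke `#008000` → score (S513, F1321). Machine vertices: (190.200,197.254) → (196.106,201.996) → (202.441,197.843) → (200.449,190.535) → (192.884,190.172) → (190.200,197.254). Closed: final G1 returns to the first vertex.

G21
G90
G0 X140.927 Y139.978
M4 S286
G01 X103.438 Y109.937 F2562
G01 X44.827 Y51.106 F2562
G01 X16.009 Y16.444 F2562
M5
G0 X119.092 Y174.687
M4 S286
G01 X138.543 Y182.114 F2562
G01 X174.782 Y184.096 F2562
G01 X191.432 Y182.889 F2562
M5
G0 X38.103 Y13.640
M4 S286
G01 X48.434 Y49.831 F2562
G01 X58.275 Y97.956 F2562
G01 X67.627 Y158.014 F2562
M5
G0 X190.200 Y197.254
M4 S513
G01 X196.106 Y201.996 F1321
G01 X202.441 Y197.843 F1321
G01 X200.449 Y190.535 F1321
G01 X192.884 Y190.172 F1321
G01 X190.200 Y197.254 F1321
M5
G0 X0.000 Y0.000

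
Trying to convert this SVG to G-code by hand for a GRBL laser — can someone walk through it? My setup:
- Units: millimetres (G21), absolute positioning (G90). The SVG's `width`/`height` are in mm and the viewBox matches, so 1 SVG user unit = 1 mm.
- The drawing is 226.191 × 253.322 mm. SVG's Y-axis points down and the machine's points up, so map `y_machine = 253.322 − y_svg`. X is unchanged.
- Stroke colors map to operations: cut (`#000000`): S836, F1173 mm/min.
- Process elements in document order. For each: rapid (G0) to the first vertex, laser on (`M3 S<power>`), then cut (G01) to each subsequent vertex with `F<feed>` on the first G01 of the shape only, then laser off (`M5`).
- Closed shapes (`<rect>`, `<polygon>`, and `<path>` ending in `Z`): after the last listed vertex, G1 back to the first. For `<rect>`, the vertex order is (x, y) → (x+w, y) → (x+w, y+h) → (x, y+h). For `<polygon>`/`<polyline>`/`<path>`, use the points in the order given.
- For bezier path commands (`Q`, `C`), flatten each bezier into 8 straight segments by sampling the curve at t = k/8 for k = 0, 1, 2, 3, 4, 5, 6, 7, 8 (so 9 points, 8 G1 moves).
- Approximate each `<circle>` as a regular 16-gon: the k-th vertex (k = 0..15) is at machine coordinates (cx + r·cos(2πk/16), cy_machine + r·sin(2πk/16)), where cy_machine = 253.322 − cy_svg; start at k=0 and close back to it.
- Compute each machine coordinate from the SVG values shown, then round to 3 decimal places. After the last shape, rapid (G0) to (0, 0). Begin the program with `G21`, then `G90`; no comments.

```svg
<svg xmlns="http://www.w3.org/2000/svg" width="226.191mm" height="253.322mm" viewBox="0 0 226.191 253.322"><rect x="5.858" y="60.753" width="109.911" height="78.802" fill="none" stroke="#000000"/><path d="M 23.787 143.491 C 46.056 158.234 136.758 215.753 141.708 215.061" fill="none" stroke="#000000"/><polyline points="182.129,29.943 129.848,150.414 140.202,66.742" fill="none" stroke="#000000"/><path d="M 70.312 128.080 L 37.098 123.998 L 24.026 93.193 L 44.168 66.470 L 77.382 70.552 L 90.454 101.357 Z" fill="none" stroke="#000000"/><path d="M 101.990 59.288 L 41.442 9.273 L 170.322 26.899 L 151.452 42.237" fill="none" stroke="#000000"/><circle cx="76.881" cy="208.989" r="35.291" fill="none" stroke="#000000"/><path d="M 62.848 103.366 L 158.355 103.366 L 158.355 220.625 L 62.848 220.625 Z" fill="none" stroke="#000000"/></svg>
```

viewBox `0 0 226.191 253.322` with mm width/height → 1 unit = 1 mm. Flip: y_m = 253.322 − y_svg.

**Shape 1** — `<rect>` rectangle, stroke `#000000` → cut (S836, F1173). Machine vertices: (5.858,192.569) → (115.769,192.569) → (115.769,113.767) → (5.858,113.767) → (5.858,192.569). Closed: final G1 returns to the first vertex.

**Shape 2** — `<path>` cubic bezier, stroke `#000000` → cut (S836, F1173). Control points (SVG): P0=(23.787,143.491), P1=(46.056,158.234), P2=(136.758,215.753), P3=(141.708,215.061); sampled at t=k/8. Machine vertices: (23.787,109.831) → (35.045,102.494) → (50.911,92.331) → (69.579,80.524) → (89.242,68.258) → (108.093,56.715) → (124.326,47.079) → (136.133,40.533) → (141.708,38.261). Open path.

**Shape 3** — `<polyline>` open polyline, stroke `#000000` → cut (S836, F1173). Machine vertices: (182.129,223.379) → (129.848,102.908) → (140.202,186.580). Open path.

**Shape 4** — `<path>` regular polygon, stroke `#000000` → cut (S836, F1173). Machine vertices: (70.312,125.242) → (37.098,129.324) → (24.026,160.129) → (44.168,186.852) → (77.382,182.770) → (90.454,151.965) → (70.312,125.242). Closed: final G1 returns to the first vertex.

**Shape 5** — `<path>` open polyline, stroke `#000000` → cut (S836, F1173). Machine vertices: (101.990,194.034) → (41.442,244.049) → (170.322,226.423) → (151.452,211.085). Open path.

**Shape 6** — `<circle>` circle, stroke `#000000` → cut (S836, F1173). Machine vertices: (112.172,44.333) → (109.486,57.838) → (101.836,69.288) → (90.386,76.938) → (76.881,79.624) → (63.376,76.938) → (51.926,69.288) → (44.276,57.838) → (41.590,44.333) → (44.276,30.828) → (51.926,19.378) → (63.376,11.728) → (76.881,9.042) → (90.386,11.728) → (101.836,19.378) → (109.486,30.828) → (112.172,44.333). Closed: final G1 returns to the first vertex.

**Shape 7** — `<path>` rectangle, stroke `#000000` → cut (S836, F1173). Machine vertices: (62.848,149.956) → (158.355,149.956) → (158.355,32.697) → (62.848,32.697) → (62.848,149.956). Closed: final G1 returns to the first vertex.

G21
G90
G0 X5.858 Y192.569
M3 S836
G01 X115.769 Y192.569 F1173
G01 X115.769 Y113.767
G01 X5.858 Y113.767
G01 X5.858 Y192.569
M5
G0 X23.787 Y109.831
M3 S836
G01 X35.045 Y102.494 F1173
G01 X50.911 Y92.331
G01 X69.579 Y80.524
G01 X89.242 Y68.258
G01 X108.093 Y56.715
G01 X124.326 Y47.079
G01 X136.133 Y40.533
G01 X141.708 Y38.261
M5
G0 X182.129 Y223.379
M3 S836
G01 X129.848 Y102.908 F1173
G01 X140.202 Y186.580
M5
G0 X70.312 Y125.242
M3 S836
G01 X37.098 Y129.324 F1173
G01 X24.026 Y160.129
G01 X44.168 Y186.852
G01 X77.382 Y182.770
G01 X90.454 Y151.965
G01 X70.312 Y125.242
M5
G0 X101.990 Y194.034
M3 S836
G01 X41.442 Y244.049 F1173
G01 X170.322 Y226.423
G01 X151.452 Y211.085
M5
G0 X112.172 Y44.333
M3 S836
G01 X109.486 Y57.838 F1173
G01 X101.836 Y69.288
G01 X90.386 Y76.938
G01 X76.881 Y79.624
G01 X63.376 Y76.938
G01 X51.926 Y69.288
G01 X44.276 Y57.838
G01 X41.590 Y44.333
G01 X44.276 Y30.828
G01 X51.926 Y19.378
G01 X63.376 Y11.728
G01 X76.881 Y9.042
G01 X90.386 Y11.728
G01 X101.836 Y19.378
G01 X109.486 Y30.828
G01 X112.172 Y44.333
M5
G0 X62.848 Y149.956
M3 S836
G01 X158.355 Y149.956 F1173
G01 X158.355 Y32.697
G01 X62.848 Y32.697
G01 X62.848 Y149.956
M5
G0 X0.000 Y0.000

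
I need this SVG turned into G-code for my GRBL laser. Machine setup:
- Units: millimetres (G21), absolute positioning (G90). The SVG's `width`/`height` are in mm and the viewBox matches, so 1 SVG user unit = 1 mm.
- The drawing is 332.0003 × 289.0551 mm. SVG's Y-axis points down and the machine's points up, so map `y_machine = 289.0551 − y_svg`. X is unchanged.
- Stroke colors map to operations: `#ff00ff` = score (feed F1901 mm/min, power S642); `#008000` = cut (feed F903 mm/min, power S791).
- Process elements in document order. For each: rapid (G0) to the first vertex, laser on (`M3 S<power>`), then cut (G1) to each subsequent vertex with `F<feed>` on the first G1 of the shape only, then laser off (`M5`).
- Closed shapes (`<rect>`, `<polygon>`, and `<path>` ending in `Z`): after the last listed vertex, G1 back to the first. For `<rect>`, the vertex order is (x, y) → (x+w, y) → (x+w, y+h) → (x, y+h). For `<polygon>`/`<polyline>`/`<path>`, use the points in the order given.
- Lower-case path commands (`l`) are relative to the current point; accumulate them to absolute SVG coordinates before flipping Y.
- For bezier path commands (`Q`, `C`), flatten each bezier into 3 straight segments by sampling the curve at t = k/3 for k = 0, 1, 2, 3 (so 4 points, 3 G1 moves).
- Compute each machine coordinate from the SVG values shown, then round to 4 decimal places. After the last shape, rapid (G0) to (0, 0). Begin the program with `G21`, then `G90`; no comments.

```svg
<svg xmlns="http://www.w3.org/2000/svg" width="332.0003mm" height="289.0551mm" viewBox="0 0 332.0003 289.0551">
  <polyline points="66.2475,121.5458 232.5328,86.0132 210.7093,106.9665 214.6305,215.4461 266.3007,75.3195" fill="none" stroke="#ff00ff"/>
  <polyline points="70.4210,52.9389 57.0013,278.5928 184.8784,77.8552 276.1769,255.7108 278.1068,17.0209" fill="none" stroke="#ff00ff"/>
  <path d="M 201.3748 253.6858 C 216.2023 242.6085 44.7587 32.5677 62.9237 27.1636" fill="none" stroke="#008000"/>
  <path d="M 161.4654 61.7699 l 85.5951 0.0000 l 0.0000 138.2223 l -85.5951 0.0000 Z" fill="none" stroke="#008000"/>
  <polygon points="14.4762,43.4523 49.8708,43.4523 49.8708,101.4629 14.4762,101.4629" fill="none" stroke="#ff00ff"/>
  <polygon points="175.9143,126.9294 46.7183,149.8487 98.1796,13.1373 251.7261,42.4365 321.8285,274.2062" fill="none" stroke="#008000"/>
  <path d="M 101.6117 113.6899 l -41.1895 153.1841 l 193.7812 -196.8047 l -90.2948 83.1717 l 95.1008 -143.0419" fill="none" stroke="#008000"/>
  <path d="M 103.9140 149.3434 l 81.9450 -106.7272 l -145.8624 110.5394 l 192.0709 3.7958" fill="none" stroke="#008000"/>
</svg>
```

G21
G90
G0 X66.2475 Y167.5093
M3 S642
G1 X232.5328 Y203.0419 F1901
G1 X210.7093 Y182.0886
G1 X214.6305 Y73.6090
G1 X266.3007 Y213.7356
M5
G0 X70.4210 Y236.1162
M3 S642
G1 X57.0013 Y10.4623 F1901
G1 X184.8784 Y211.1999
G1 X276.1769 Y33.3443
G1 X278.1068 Y272.0342
M5
G0 X201.3748 Y35.3693
M3 S791
G1 X168.0334 Y97.8196 F903
G1 X94.0401 Y203.2233
G1 X62.9237 Y261.8915
M5
G0 X161.4654 Y227.2852
M3 S791
G1 X247.0605 Y227.2852 F903
G1 X247.0605 Y89.0629
G1 X161.4654 Y89.0629
G1 X161.4654 Y227.2852
M5
G0 X14.4762 Y245.6028
M3 S642
G1 X49.8708 Y245.6028 F1901
G1 X49.8708 Y187.5922
G1 X14.4762 Y187.5922
G1 X14.4762 Y245.6028
M5
G0 X175.9143 Y162.1257
M3 S791
G1 X46.7183 Y139.2064 F903
G1 X98.1796 Y275.9178
G1 X251.7261 Y246.6186
G1 X321.8285 Y14.8489
G1 X175.9143 Y162.1257
M5
G0 X101.6117 Y175.3652
M3 S791
G1 X60.4222 Y22.1811 F903
G1 X254.2034 Y218.9858
G1 X163.9086 Y135.8141
G1 X259.0094 Y278.8560
M5
G0 X103.9140 Y139.7117
M3 S791
G1 X185.8590 Y246.4389 F903
G1 X39.9966 Y135.8995
G1 X232.0675 Y132.1037
M5
G0 X0.0000 Y0.0000

Since the viewBox matches the mm dimensions, user units are millimetres directly. The only transform is the Y-flip y_m = 289.0551 − y_svg.

Shape 1 is a open polyline drawn with `<polyline>`. Its stroke #ff00ff means score at S642, F1901. After flipping Y the toolpath is (66.2475,167.5093) → (232.5328,203.0419) → (210.7093,182.0886) → (214.6305,73.6090) → (266.3007,213.7356).

Shape 2 is a open polyline drawn with `<polyline>`. Its stroke #ff00ff means score at S642, F1901. After flipping Y the toolpath is (70.4210,236.1162) → (57.0013,10.4623) → (184.8784,211.1999) → (276.1769,33.3443) → (278.1068,272.0342).

Shape 3 is a cubic bezier drawn with `<path>`. Its stroke #008000 means cut at S791, F903. After flipping Y the toolpath is (201.3748,35.3693) → (168.0334,97.8196) → (94.0401,203.2233) → (62.9237,261.8915).

Shape 4 is a rectangle drawn with `<path>`. Its stroke #008000 means cut at S791, F903. After flipping Y the toolpath is (161.4654,227.2852) → (247.0605,227.2852) → (247.0605,89.0629) → (161.4654,89.0629) → (161.4654,227.2852), returning to the start.

Shape 5 is a rectangle drawn with `<polygon>`. Its stroke #ff00ff means score at S642, F1901. After flipping Y the toolpath is (14.4762,245.6028) → (49.8708,245.6028) → (49.8708,187.5922) → (14.4762,187.5922) → (14.4762,245.6028), returning to the start.

Shape 6 is a closed polygon drawn with `<polygon>`. Its stroke #008000 means cut at S791, F903. After flipping Y the toolpath is (175.9143,162.1257) → (46.7183,139.2064) → (98.1796,275.9178) → (251.7261,246.6186) → (321.8285,14.8489) → (175.9143,162.1257), returning to the start.

Shape 7 is a open polyline drawn with `<path>`. Its stroke #008000 means cut at S791, F903. After flipping Y the toolpath is (101.6117,175.3652) → (60.4222,22.1811) → (254.2034,218.9858) → (163.9086,135.8141) → (259.0094,278.8560).

Shape 8 is a open polyline drawn with `<path>`. Its stroke #008000 means cut at S791, F903. After flipping Y the toolpath is (103.9140,139.7117) → (185.8590,246.4389) → (39.9966,135.8995) → (232.0675,132.1037).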